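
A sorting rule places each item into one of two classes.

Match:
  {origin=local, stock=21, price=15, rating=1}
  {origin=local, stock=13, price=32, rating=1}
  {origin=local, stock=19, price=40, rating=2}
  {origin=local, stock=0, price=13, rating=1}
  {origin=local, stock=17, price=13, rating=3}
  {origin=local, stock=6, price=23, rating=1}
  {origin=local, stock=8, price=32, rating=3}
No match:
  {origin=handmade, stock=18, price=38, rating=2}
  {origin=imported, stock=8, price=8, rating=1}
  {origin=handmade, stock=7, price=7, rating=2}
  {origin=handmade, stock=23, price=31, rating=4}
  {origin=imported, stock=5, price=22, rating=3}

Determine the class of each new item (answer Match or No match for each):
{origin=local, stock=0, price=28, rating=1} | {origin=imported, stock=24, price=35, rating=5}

All 'Match' examples share one property — origin is local — and every 'No match' example lacks it.
Match: {origin=local, stock=0, price=28, rating=1}, since origin is local. No match: {origin=imported, stock=24, price=35, rating=5}, since origin is imported.

Match, No match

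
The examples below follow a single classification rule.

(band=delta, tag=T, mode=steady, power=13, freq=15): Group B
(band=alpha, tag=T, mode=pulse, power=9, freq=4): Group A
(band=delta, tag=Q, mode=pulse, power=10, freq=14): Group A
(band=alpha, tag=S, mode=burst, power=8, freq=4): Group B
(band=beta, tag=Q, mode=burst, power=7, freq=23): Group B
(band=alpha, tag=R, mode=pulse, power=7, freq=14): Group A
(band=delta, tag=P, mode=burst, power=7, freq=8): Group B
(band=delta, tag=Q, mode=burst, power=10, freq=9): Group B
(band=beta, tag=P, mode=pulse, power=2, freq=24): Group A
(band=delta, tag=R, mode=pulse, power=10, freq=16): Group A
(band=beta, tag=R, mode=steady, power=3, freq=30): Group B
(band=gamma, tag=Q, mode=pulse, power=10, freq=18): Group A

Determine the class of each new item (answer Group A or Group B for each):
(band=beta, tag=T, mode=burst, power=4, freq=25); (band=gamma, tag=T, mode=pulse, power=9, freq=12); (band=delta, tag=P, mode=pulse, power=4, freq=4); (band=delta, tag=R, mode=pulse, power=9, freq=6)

Group B, Group A, Group A, Group A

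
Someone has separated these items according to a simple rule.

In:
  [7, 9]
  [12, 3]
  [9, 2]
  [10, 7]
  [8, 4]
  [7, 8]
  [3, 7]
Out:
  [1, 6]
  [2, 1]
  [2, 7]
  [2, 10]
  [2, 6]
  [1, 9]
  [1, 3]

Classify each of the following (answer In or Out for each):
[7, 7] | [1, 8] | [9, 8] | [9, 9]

In, Out, In, In

The pattern is that an item is 'In' exactly when: first ≥ 3.
[7, 7] — first 7, hence In. [1, 8] — first 1, hence Out. [9, 8] — first 9, hence In. [9, 9] — first 9, hence In.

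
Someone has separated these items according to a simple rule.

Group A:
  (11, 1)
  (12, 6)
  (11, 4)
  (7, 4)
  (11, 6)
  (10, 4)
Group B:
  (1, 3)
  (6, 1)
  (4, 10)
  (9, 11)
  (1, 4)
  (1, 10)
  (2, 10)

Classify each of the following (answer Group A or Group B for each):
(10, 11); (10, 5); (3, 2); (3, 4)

The rule appears to be: first > second AND sum ≥ 11.

Group B, Group A, Group B, Group B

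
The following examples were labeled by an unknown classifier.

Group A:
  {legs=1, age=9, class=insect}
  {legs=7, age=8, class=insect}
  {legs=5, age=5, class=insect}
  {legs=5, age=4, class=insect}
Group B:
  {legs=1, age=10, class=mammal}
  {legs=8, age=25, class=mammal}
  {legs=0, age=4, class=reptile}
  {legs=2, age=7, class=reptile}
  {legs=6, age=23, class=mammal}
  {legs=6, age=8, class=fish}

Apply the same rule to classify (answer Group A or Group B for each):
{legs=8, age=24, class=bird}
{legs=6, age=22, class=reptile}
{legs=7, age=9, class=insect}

Group B, Group B, Group A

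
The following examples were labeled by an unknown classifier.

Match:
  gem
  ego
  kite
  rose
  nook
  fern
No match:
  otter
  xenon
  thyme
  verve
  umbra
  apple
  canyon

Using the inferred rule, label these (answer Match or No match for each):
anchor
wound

No match, No match

Rule: length ≤ 4. This holds for each 'Match' example and fails for each 'No match' one.
anchor → length 6 → No match.
wound → length 5 → No match.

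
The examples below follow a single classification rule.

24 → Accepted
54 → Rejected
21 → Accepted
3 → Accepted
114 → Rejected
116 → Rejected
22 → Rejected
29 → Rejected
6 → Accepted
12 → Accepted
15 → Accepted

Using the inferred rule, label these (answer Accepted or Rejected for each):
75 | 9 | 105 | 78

Rejected, Accepted, Rejected, Rejected

The common property of the 'Accepted' items is: multiple of 3 AND at most 24. No 'Rejected' item has it.
75: 75 = 3·25, 75 > 24 — does not pass, so Rejected.
9: 9 = 3·3, 9 ≤ 24 — has this property, so Accepted.
105: 105 = 3·35, 105 > 24 — does not pass, so Rejected.
78: 78 = 3·26, 78 > 24 — does not pass, so Rejected.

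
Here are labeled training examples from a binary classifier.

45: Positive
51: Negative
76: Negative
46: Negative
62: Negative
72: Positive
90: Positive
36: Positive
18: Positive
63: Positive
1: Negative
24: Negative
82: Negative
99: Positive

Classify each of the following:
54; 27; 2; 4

Positive, Positive, Negative, Negative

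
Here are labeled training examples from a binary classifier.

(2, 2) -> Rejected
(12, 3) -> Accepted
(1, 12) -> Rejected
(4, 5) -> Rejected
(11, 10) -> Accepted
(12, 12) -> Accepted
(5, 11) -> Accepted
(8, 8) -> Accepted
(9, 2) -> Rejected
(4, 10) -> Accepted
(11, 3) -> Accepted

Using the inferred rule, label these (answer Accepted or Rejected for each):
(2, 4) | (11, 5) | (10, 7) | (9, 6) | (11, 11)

Rejected, Accepted, Accepted, Accepted, Accepted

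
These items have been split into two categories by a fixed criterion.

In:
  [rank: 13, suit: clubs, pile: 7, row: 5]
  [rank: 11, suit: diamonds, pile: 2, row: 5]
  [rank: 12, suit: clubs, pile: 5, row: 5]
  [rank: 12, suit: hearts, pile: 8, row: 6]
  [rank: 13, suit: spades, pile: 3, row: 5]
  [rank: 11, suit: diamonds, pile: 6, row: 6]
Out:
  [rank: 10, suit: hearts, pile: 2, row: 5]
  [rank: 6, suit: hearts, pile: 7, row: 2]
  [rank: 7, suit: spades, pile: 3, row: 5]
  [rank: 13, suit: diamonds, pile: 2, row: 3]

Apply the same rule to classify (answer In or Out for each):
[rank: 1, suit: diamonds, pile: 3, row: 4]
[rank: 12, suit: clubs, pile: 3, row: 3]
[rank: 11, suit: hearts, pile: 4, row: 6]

All 'In' examples share one property — row ≥ 5 AND rank ≥ 11 — and every 'Out' example lacks it.

Out, Out, In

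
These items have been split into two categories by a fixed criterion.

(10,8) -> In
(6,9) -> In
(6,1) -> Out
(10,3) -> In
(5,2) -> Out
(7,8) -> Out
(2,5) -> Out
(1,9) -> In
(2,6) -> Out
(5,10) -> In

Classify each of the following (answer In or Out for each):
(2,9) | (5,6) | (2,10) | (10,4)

In, Out, In, In

The pattern is that an item is 'In' exactly when: max ≥ 9.
(2,9): max 9 — meets the rule, so In.
(5,6): max 6 — doesn't qualify, so Out.
(2,10): max 10 — meets the rule, so In.
(10,4): max 10 — meets the rule, so In.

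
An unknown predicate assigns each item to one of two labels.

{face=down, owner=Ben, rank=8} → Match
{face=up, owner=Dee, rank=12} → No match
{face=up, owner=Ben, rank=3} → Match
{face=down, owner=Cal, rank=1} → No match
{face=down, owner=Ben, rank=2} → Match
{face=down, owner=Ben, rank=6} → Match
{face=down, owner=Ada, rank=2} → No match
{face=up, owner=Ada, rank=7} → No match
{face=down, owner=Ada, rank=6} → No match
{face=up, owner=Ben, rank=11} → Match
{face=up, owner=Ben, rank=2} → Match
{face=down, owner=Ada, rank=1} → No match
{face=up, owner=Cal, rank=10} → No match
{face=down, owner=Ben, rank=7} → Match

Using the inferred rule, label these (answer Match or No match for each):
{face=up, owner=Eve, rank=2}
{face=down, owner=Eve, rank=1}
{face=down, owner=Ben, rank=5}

No match, No match, Match

'Match' ⟺ owner is Ben.
No match: {face=up, owner=Eve, rank=2}, since owner is Eve. No match: {face=down, owner=Eve, rank=1}, since owner is Eve. Match: {face=down, owner=Ben, rank=5}, since owner is Ben.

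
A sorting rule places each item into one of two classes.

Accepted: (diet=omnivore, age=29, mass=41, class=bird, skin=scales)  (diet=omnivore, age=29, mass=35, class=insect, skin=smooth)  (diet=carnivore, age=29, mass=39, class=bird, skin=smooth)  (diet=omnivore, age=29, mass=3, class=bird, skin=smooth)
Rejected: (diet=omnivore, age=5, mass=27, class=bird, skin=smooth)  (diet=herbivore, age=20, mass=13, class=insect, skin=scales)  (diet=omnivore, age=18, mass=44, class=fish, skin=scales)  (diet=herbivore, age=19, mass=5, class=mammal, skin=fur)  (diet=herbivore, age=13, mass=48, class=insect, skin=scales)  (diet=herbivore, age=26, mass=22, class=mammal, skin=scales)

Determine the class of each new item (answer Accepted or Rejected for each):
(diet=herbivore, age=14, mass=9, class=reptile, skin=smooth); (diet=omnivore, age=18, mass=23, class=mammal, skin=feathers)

A rule that fits every label: age = 29 — true of each 'Accepted' example, false of each 'Rejected' one.
(diet=herbivore, age=14, mass=9, class=reptile, skin=smooth): age = 14, lacks this property → Rejected. (diet=omnivore, age=18, mass=23, class=mammal, skin=feathers): age = 18, lacks this property → Rejected.

Rejected, Rejected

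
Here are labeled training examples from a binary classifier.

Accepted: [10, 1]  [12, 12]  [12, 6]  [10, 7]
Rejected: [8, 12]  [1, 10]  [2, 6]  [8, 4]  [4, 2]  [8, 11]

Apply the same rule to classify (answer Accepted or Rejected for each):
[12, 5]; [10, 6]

Accepted, Accepted

The simplest hypothesis consistent with all the labels is: first ≥ 10.
[12, 5] → first 12 → Accepted.
[10, 6] → first 10 → Accepted.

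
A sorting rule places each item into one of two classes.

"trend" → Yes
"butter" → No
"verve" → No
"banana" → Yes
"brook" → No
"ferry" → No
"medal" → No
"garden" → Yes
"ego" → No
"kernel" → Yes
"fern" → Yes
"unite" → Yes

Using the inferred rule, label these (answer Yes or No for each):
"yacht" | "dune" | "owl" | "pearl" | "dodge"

No, Yes, No, No, No

One predicate separates the groups cleanly: contains 'n'.
"yacht": No (no 'n'). "dune": Yes (has 'n'). "owl": No (no 'n'). "pearl": No (no 'n'). "dodge": No (no 'n').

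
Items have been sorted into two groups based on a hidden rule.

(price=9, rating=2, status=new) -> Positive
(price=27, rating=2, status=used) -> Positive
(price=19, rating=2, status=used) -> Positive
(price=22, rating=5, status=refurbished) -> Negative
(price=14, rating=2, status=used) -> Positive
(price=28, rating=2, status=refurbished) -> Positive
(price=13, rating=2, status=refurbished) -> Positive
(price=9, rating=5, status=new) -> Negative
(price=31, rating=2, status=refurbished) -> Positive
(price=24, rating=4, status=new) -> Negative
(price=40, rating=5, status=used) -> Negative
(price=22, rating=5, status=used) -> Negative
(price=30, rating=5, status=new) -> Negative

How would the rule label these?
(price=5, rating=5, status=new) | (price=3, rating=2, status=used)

Negative, Positive

The common property of the 'Positive' items is: rating = 2. No 'Negative' item has it.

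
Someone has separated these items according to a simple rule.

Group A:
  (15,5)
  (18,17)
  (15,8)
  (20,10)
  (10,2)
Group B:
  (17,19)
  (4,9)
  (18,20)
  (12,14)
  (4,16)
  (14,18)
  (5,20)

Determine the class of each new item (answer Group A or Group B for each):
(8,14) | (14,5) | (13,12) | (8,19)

The common property of the 'Group A' items is: first > second. No 'Group B' item has it.
(8,14): Group B (8 < 14). (14,5): Group A (14 > 5). (13,12): Group A (13 > 12). (8,19): Group B (8 < 19).

Group B, Group A, Group A, Group B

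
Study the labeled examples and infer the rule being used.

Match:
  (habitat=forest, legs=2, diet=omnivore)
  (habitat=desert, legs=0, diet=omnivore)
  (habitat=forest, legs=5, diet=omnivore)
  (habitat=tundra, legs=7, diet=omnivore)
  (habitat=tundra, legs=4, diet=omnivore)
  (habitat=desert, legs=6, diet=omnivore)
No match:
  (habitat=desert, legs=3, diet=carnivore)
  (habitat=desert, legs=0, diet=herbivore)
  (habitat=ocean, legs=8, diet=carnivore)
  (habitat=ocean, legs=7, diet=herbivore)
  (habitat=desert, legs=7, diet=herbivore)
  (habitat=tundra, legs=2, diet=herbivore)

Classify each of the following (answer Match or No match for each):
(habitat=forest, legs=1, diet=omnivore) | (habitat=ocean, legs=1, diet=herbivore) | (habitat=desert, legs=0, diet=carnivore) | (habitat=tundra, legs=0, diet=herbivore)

Match, No match, No match, No match

One predicate separates the groups cleanly: diet is omnivore.
Match: (habitat=forest, legs=1, diet=omnivore), since diet is omnivore. No match: (habitat=ocean, legs=1, diet=herbivore), since diet is herbivore. No match: (habitat=desert, legs=0, diet=carnivore), since diet is carnivore. No match: (habitat=tundra, legs=0, diet=herbivore), since diet is herbivore.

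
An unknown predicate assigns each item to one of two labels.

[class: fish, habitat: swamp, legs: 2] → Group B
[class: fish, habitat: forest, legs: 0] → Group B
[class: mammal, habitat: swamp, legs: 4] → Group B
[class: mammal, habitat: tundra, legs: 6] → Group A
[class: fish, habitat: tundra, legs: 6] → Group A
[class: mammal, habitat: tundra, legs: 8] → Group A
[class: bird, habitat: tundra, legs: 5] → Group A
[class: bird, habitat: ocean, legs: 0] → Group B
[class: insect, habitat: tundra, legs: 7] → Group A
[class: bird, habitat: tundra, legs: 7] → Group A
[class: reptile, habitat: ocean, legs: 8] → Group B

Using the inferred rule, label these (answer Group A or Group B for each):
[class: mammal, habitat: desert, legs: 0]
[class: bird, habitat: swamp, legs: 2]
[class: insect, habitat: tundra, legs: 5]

The distinguishing property — habitat is tundra — holds for all the 'Group A' cases and none of the 'Group B' cases.
[class: mammal, habitat: desert, legs: 0]: habitat is desert — does not pass, so Group B. [class: bird, habitat: swamp, legs: 2]: habitat is swamp — does not pass, so Group B. [class: insect, habitat: tundra, legs: 5]: habitat is tundra — checks out, so Group A.

Group B, Group B, Group A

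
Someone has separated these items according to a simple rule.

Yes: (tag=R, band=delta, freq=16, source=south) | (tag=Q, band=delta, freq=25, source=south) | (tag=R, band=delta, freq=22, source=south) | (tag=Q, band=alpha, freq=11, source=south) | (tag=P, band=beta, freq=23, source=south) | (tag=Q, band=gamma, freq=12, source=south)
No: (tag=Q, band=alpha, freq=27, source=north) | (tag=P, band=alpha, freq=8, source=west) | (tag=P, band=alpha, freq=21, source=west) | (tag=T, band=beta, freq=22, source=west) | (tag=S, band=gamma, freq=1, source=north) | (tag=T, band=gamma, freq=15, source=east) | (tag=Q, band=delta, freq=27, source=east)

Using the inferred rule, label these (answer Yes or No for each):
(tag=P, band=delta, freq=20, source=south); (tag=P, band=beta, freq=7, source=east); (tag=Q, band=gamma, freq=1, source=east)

Yes, No, No

The simplest hypothesis consistent with all the labels is: source is south.
Yes: (tag=P, band=delta, freq=20, source=south), since source is south. No: (tag=P, band=beta, freq=7, source=east), since source is east. No: (tag=Q, band=gamma, freq=1, source=east), since source is east.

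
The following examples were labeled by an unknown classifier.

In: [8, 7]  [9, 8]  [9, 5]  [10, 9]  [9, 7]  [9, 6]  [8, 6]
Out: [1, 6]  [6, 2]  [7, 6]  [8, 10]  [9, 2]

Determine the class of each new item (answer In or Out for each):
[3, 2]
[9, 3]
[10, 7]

The rule appears to be: first > second AND sum ≥ 14.
[3, 2]: Out (3 > 2, 3+2 = 5). [9, 3]: Out (9 > 3, 9+3 = 12). [10, 7]: In (10 > 7, 10+7 = 17).

Out, Out, In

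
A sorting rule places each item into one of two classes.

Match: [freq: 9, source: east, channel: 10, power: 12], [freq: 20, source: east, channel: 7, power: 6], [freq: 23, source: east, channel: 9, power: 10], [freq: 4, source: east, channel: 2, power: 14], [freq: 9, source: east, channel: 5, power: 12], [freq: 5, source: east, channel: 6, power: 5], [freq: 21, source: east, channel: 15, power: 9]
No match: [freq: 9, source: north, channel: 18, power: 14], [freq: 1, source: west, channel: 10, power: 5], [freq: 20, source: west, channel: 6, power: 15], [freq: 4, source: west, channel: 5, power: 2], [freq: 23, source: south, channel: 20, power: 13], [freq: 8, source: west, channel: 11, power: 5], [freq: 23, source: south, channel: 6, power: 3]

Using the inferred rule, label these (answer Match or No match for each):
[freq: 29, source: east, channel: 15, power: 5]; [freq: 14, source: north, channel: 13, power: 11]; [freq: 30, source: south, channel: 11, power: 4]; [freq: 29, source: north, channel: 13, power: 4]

Match, No match, No match, No match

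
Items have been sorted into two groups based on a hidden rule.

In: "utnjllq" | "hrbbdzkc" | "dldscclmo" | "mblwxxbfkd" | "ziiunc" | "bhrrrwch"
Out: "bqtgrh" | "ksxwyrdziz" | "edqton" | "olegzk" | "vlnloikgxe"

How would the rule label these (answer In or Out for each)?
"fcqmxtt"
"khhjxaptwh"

In, In

Comparing the two groups points to one rule — has a double letter.
"fcqmxtt" — 'tt' doubled, hence In. "khhjxaptwh" — 'hh' doubled, hence In.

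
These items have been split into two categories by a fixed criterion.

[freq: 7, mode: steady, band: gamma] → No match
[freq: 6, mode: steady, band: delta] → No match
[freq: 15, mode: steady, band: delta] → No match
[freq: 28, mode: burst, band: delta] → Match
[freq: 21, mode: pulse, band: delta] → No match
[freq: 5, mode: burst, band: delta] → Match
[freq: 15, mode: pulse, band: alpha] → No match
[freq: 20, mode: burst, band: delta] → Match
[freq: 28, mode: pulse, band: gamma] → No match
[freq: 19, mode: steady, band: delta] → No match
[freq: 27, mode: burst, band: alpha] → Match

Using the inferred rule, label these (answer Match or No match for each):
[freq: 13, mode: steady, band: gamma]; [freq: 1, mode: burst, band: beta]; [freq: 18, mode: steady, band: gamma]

No match, Match, No match

The distinguishing property — mode is burst — holds for all the 'Match' cases and none of the 'No match' cases.
[freq: 13, mode: steady, band: gamma]: No match (mode is steady). [freq: 1, mode: burst, band: beta]: Match (mode is burst). [freq: 18, mode: steady, band: gamma]: No match (mode is steady).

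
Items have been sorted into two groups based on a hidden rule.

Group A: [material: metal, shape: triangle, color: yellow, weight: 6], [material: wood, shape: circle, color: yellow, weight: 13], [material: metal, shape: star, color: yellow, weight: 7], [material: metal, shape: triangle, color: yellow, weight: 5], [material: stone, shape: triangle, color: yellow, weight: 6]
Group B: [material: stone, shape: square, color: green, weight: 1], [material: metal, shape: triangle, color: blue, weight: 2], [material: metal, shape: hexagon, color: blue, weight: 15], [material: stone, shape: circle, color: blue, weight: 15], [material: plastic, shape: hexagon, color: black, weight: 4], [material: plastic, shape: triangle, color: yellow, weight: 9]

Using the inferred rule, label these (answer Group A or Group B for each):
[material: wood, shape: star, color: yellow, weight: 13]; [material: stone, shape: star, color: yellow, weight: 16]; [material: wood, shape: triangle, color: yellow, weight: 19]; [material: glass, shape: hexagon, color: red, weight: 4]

The rule appears to be: color is yellow AND weight ≠ 9.
[material: wood, shape: star, color: yellow, weight: 13] — color is yellow, weight = 13, hence Group A. [material: stone, shape: star, color: yellow, weight: 16] — color is yellow, weight = 16, hence Group A. [material: wood, shape: triangle, color: yellow, weight: 19] — color is yellow, weight = 19, hence Group A. [material: glass, shape: hexagon, color: red, weight: 4] — color is red, weight = 4, hence Group B.

Group A, Group A, Group A, Group B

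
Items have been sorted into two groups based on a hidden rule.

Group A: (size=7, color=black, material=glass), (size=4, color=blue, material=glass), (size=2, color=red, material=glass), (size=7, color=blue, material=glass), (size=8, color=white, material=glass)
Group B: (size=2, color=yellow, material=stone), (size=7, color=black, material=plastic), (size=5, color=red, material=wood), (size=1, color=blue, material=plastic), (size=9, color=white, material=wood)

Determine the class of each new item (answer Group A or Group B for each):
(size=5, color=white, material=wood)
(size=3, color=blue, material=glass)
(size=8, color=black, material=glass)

Group B, Group A, Group A

The rule appears to be: material is glass.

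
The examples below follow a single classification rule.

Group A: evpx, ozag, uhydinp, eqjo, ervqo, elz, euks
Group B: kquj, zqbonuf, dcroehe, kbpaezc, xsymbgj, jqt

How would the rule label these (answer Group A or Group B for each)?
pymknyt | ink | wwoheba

Group B, Group A, Group B

Checking candidate rules against both groups, what survives is: starts with a vowel.
pymknyt: starts with 'p' — fails this test, so Group B. ink: starts with 'i' — passes, so Group A. wwoheba: starts with 'w' — fails this test, so Group B.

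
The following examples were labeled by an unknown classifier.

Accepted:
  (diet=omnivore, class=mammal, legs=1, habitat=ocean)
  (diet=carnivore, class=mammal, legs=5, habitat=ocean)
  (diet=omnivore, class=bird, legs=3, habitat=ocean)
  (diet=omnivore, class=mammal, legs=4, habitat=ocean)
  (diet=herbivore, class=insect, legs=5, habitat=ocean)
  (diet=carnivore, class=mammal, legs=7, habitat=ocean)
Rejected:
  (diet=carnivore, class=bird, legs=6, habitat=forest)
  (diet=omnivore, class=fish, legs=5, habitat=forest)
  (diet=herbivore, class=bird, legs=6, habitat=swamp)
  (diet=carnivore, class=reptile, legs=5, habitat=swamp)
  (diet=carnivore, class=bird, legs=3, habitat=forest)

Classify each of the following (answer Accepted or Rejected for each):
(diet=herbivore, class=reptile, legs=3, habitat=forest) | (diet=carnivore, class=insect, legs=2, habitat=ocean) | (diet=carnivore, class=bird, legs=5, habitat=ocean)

The rule appears to be: habitat is ocean.
(diet=herbivore, class=reptile, legs=3, habitat=forest) → habitat is forest → Rejected. (diet=carnivore, class=insect, legs=2, habitat=ocean) → habitat is ocean → Accepted. (diet=carnivore, class=bird, legs=5, habitat=ocean) → habitat is ocean → Accepted.

Rejected, Accepted, Accepted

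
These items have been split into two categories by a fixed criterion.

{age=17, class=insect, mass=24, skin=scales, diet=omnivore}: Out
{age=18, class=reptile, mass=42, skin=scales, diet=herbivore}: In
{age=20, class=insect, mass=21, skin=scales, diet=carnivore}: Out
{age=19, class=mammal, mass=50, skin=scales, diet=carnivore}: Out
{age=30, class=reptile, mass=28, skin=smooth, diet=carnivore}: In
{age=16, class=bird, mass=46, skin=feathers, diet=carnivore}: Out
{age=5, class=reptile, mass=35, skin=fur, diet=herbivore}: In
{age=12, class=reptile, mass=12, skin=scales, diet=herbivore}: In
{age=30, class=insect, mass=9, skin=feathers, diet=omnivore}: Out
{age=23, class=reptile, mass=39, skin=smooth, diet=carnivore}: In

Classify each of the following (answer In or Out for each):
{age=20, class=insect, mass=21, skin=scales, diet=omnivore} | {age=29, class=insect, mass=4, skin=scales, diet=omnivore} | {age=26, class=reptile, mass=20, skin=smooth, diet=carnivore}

Out, Out, In

A rule that fits every label: class is reptile — true of each 'In' example, false of each 'Out' one.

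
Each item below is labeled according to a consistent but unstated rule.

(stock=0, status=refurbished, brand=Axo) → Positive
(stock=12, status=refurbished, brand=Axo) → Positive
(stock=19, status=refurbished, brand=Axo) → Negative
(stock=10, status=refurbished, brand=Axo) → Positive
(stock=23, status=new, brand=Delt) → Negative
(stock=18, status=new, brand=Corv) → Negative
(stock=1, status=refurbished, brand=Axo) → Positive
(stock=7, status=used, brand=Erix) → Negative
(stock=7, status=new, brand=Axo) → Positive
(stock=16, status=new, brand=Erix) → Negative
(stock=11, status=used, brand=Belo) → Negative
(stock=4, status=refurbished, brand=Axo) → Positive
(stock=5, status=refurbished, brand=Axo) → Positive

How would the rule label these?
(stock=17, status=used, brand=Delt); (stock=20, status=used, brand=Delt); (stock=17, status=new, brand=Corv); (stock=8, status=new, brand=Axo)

All 'Positive' examples share one property — brand is Axo AND stock ≤ 12 — and every 'Negative' example lacks it.
(stock=17, status=used, brand=Delt): brand is Delt, stock = 17, doesn't match → Negative.
(stock=20, status=used, brand=Delt): brand is Delt, stock = 20, doesn't match → Negative.
(stock=17, status=new, brand=Corv): brand is Corv, stock = 17, doesn't match → Negative.
(stock=8, status=new, brand=Axo): brand is Axo, stock = 8, has this property → Positive.

Negative, Negative, Negative, Positive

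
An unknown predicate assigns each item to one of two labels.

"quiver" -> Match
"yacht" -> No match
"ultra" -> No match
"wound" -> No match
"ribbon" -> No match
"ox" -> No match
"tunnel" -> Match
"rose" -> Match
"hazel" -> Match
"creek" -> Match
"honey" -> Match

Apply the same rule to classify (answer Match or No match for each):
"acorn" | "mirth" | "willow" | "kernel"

No match, No match, No match, Match

'Match' ⟺ contains 'e'.
"acorn": no 'e' — fails the rule, so No match.
"mirth": no 'e' — fails the rule, so No match.
"willow": no 'e' — fails the rule, so No match.
"kernel": has 'e' — qualifies, so Match.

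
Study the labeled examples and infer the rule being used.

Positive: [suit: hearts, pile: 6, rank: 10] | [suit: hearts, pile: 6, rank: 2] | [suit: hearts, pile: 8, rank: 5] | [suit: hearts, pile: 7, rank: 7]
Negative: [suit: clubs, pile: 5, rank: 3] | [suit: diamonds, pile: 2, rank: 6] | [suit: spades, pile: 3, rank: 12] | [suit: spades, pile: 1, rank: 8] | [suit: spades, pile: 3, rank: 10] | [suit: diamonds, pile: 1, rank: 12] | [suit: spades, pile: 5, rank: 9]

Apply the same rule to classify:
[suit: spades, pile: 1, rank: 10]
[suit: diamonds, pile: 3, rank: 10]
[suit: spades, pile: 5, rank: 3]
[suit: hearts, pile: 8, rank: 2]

The pattern is that an item is 'Positive' exactly when: suit is hearts.
[suit: spades, pile: 1, rank: 10]: suit is spades — doesn't match, so Negative. [suit: diamonds, pile: 3, rank: 10]: suit is diamonds — doesn't match, so Negative. [suit: spades, pile: 5, rank: 3]: suit is spades — doesn't match, so Negative. [suit: hearts, pile: 8, rank: 2]: suit is hearts — satisfies this, so Positive.

Negative, Negative, Negative, Positive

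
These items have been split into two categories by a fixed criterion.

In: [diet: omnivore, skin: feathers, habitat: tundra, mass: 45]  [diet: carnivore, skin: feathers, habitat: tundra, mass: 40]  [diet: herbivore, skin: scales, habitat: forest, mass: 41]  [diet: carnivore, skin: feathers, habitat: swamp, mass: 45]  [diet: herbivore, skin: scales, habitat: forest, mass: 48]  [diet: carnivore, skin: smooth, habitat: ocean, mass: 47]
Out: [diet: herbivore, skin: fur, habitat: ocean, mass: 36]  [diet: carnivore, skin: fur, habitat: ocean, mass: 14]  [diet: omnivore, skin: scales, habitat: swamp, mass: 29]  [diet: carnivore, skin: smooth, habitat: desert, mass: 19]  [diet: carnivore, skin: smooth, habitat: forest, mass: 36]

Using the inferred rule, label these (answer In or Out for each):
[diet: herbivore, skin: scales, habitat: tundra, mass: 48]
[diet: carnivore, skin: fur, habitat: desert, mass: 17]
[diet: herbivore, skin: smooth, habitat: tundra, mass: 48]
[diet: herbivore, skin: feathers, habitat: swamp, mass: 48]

In, Out, In, In

The distinguishing property — mass ≥ 40 — holds for all the 'In' cases and none of the 'Out' cases.
[diet: herbivore, skin: scales, habitat: tundra, mass: 48]: mass = 48, satisfies this → In.
[diet: carnivore, skin: fur, habitat: desert, mass: 17]: mass = 17, doesn't qualify → Out.
[diet: herbivore, skin: smooth, habitat: tundra, mass: 48]: mass = 48, satisfies this → In.
[diet: herbivore, skin: feathers, habitat: swamp, mass: 48]: mass = 48, satisfies this → In.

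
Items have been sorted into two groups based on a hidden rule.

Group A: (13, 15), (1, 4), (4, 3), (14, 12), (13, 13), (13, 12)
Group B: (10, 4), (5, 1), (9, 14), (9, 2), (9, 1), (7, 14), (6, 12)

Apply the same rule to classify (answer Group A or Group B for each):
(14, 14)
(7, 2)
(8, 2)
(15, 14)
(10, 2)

Group A, Group B, Group B, Group A, Group B

The rule appears to be: |first − second| ≤ 3.
(14, 14): |14−14| = 0, meets the rule → Group A. (7, 2): |7−2| = 5, doesn't qualify → Group B. (8, 2): |8−2| = 6, doesn't qualify → Group B. (15, 14): |15−14| = 1, meets the rule → Group A. (10, 2): |10−2| = 8, doesn't qualify → Group B.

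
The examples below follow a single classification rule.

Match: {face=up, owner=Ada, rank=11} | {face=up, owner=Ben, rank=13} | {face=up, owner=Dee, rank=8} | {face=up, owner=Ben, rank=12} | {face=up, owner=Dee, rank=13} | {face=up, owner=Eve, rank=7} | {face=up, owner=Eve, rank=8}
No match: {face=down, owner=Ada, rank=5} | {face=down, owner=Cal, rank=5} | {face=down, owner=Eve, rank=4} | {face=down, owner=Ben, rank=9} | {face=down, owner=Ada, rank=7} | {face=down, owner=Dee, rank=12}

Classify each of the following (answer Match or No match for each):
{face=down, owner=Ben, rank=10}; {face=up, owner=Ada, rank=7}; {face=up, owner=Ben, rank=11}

All 'Match' examples share one property — face is up — and every 'No match' example lacks it.
{face=down, owner=Ben, rank=10}: face is down — does not pass, so No match.
{face=up, owner=Ada, rank=7}: face is up — passes, so Match.
{face=up, owner=Ben, rank=11}: face is up — passes, so Match.

No match, Match, Match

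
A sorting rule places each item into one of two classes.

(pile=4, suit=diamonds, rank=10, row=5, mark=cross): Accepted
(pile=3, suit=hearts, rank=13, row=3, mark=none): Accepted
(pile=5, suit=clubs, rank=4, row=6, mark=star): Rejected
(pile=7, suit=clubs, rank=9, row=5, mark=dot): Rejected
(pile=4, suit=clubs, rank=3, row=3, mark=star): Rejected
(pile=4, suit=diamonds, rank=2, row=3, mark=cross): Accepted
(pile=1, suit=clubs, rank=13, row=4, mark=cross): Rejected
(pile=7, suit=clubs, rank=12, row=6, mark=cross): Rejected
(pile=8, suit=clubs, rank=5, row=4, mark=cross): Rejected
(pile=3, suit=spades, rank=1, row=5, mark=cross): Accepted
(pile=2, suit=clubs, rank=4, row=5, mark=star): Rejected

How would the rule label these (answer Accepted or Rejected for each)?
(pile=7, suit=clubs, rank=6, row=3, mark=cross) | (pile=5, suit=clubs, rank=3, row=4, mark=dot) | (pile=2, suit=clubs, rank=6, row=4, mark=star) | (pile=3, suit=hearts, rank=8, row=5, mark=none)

'Accepted' ⟺ suit is not clubs.
(pile=7, suit=clubs, rank=6, row=3, mark=cross) — suit is clubs, hence Rejected. (pile=5, suit=clubs, rank=3, row=4, mark=dot) — suit is clubs, hence Rejected. (pile=2, suit=clubs, rank=6, row=4, mark=star) — suit is clubs, hence Rejected. (pile=3, suit=hearts, rank=8, row=5, mark=none) — suit is hearts, hence Accepted.

Rejected, Rejected, Rejected, Accepted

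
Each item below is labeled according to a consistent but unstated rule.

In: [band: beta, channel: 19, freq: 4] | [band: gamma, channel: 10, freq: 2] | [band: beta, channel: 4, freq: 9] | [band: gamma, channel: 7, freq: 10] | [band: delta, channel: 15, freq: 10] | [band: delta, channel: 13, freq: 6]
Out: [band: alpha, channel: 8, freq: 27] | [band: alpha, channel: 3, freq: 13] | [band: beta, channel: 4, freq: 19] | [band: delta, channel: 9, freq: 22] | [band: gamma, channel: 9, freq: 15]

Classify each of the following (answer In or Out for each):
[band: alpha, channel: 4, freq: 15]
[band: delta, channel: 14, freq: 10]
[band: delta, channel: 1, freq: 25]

Out, In, Out

Rule: freq ≤ 10. This holds for each 'In' example and fails for each 'Out' one.
[band: alpha, channel: 4, freq: 15] — freq = 15, hence Out. [band: delta, channel: 14, freq: 10] — freq = 10, hence In. [band: delta, channel: 1, freq: 25] — freq = 25, hence Out.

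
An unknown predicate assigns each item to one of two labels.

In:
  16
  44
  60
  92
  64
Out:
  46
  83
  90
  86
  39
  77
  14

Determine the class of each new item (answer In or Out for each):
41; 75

Out, Out

Looking at the examples, the only property every 'In' case has and every 'Out' case lacks is: multiple of 4.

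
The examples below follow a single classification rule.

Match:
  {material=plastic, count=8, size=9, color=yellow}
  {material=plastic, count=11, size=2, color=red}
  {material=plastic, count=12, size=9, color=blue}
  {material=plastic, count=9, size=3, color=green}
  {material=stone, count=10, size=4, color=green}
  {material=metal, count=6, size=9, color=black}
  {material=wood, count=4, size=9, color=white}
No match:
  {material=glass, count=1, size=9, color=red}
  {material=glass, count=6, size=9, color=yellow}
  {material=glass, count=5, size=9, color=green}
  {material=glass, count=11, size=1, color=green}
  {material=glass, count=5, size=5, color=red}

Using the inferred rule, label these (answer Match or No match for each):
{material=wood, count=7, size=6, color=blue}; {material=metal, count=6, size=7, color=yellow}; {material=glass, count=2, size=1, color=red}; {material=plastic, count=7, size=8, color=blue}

Match, Match, No match, Match

Looking at the examples, the only property every 'Match' case has and every 'No match' case lacks is: material is not glass.
{material=wood, count=7, size=6, color=blue}: material is wood, matches → Match. {material=metal, count=6, size=7, color=yellow}: material is metal, matches → Match. {material=glass, count=2, size=1, color=red}: material is glass, does not fit → No match. {material=plastic, count=7, size=8, color=blue}: material is plastic, matches → Match.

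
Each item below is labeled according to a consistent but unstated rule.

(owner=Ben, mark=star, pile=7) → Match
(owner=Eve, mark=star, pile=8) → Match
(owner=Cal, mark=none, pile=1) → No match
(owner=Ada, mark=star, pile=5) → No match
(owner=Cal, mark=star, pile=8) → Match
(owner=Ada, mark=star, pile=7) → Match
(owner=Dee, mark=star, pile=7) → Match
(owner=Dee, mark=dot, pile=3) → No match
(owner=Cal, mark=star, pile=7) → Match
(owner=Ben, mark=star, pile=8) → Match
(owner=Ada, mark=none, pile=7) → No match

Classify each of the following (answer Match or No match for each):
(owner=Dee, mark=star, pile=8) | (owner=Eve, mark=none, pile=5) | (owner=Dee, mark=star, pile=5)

One predicate separates the groups cleanly: mark is star AND pile ≥ 7.
(owner=Dee, mark=star, pile=8) → mark is star, pile = 8 → Match.
(owner=Eve, mark=none, pile=5) → mark is none, pile = 5 → No match.
(owner=Dee, mark=star, pile=5) → mark is star, pile = 5 → No match.

Match, No match, No match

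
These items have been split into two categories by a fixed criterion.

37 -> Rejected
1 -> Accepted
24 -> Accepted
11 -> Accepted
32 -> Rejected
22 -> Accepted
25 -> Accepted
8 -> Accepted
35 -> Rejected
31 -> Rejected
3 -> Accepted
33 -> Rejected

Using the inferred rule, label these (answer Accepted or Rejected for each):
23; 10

A rule that fits every label: at most 25 — true of each 'Accepted' example, false of each 'Rejected' one.
23: Accepted (23 ≤ 25). 10: Accepted (10 ≤ 25).

Accepted, Accepted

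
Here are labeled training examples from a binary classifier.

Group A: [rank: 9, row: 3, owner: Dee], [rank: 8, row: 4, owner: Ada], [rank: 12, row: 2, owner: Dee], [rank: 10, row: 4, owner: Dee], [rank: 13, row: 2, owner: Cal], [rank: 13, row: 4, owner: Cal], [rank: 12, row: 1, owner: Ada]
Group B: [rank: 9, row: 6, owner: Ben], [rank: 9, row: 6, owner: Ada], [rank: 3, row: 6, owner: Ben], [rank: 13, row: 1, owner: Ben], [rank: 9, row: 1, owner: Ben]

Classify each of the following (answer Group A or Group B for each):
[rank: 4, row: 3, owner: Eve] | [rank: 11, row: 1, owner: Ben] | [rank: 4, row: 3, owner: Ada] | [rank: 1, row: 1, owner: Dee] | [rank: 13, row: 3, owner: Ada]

The rule appears to be: owner is not Ben AND row ≤ 4.

Group A, Group B, Group A, Group A, Group A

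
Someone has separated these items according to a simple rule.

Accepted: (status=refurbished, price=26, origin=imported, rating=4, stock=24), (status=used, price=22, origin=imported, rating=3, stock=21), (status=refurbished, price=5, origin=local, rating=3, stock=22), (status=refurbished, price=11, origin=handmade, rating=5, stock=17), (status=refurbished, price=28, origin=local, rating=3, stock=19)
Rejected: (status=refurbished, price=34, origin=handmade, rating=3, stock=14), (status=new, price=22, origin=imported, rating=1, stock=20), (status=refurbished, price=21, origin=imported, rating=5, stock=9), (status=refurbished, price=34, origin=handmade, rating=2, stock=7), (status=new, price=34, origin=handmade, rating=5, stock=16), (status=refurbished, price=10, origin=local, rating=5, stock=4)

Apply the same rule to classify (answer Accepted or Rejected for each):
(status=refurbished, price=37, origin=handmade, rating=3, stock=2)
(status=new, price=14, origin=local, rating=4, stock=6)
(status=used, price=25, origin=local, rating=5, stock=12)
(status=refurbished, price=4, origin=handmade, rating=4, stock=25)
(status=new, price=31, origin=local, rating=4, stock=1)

Rejected, Rejected, Rejected, Accepted, Rejected

'Accepted' ⟺ rating ≥ 2 AND stock ≥ 17.
Rejected: (status=refurbished, price=37, origin=handmade, rating=3, stock=2), since rating = 3, stock = 2. Rejected: (status=new, price=14, origin=local, rating=4, stock=6), since rating = 4, stock = 6. Rejected: (status=used, price=25, origin=local, rating=5, stock=12), since rating = 5, stock = 12. Accepted: (status=refurbished, price=4, origin=handmade, rating=4, stock=25), since rating = 4, stock = 25. Rejected: (status=new, price=31, origin=local, rating=4, stock=1), since rating = 4, stock = 1.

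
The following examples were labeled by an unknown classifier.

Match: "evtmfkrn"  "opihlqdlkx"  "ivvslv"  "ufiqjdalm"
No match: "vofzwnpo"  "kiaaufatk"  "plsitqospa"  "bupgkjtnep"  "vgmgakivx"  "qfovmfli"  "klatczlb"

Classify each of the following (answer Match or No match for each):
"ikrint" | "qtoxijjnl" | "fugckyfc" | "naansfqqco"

Match, No match, No match, No match

The rule appears to be: starts with a vowel.
"ikrint": starts with 'i', passes → Match.
"qtoxijjnl": starts with 'q', does not satisfy this → No match.
"fugckyfc": starts with 'f', does not satisfy this → No match.
"naansfqqco": starts with 'n', does not satisfy this → No match.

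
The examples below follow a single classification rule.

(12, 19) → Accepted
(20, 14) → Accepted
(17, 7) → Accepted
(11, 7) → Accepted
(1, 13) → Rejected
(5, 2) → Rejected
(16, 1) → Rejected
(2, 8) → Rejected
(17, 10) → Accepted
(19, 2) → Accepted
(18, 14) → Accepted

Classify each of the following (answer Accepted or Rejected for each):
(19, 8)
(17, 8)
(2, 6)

Accepted, Accepted, Rejected

Rule: sum ≥ 18. This holds for each 'Accepted' example and fails for each 'Rejected' one.
Accepted: (19, 8), since 19+8 = 27.
Accepted: (17, 8), since 17+8 = 25.
Rejected: (2, 6), since 2+6 = 8.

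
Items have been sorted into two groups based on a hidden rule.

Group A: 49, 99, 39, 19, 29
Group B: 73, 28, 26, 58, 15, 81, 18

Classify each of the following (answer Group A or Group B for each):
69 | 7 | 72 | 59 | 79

Group A, Group B, Group B, Group A, Group A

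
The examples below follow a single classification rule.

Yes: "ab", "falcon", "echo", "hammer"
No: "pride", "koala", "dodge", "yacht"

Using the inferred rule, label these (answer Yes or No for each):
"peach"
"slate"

One predicate separates the groups cleanly: even length.
"peach": length 5, does not fit → No.
"slate": length 5, does not fit → No.

No, No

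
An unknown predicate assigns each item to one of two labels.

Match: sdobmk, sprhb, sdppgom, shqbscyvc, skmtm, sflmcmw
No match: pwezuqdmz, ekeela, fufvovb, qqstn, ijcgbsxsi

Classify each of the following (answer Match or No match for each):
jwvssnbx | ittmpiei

No match, No match

A rule that fits every label: starts with 's' — true of each 'Match' example, false of each 'No match' one.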